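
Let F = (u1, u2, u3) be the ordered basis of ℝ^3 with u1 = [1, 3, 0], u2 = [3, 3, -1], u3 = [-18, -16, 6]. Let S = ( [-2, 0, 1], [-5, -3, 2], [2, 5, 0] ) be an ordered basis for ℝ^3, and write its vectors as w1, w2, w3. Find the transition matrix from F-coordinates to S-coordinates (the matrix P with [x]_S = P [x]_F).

Column j of P is [uj]_S, since P maps F-coordinates to S-coordinates.
Expressing u1 in S: u1 = 2w1 - w2 + 0·w3, so column 1 of P is [2, -1, 0].
Doing the same for each uj gives P = [[2, 1, 2], [-1, -1, 2], [0, 0, -2]].

[[2, 1, 2], [-1, -1, 2], [0, 0, -2]]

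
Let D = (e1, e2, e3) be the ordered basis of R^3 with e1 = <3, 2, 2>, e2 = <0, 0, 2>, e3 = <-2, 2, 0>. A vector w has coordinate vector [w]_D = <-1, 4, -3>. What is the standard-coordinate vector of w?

w = M [w]_D, where M has columns e1, ..., e3.
Carrying out the matrix-vector product, w = <3, -8, 6>.

<3, -8, 6>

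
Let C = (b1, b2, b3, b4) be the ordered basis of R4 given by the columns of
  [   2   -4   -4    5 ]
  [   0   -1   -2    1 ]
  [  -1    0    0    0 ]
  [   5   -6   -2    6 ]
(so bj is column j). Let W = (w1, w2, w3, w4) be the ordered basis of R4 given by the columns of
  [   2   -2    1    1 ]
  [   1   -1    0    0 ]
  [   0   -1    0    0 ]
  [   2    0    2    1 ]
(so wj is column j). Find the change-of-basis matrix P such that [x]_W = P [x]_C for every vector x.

Column j of P is [bj]_W, since P maps C-coordinates to W-coordinates.
Expressing b1 in W: b1 = w1 + w2 + w3 + w4, so column 1 of P is [1, 1, 1, 1].
Doing the same for each bj gives P = [[1, -1, -2, 1], [1, 0, 0, 0], [1, -2, 2, 1], [1, 0, -2, 2]].

[[1, -1, -2, 1], [1, 0, 0, 0], [1, -2, 2, 1], [1, 0, -2, 2]]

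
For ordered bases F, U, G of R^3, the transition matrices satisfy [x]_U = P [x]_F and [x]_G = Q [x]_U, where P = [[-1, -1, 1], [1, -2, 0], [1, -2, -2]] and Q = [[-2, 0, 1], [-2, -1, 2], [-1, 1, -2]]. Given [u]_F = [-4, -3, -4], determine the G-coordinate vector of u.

First [u]_U = P [u]_F = [3, 2, 10].
Then [u]_G = Q [u]_U = [4, 12, -21].

[4, 12, -21]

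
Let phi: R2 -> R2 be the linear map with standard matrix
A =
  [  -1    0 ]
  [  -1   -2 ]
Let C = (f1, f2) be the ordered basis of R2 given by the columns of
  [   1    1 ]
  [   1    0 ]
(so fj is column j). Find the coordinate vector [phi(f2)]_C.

<-1, 0>

Column 2 of [phi]_C is the C-coordinate vector of phi(f2).
In standard coordinates phi(f2) = A f2 = <-1, -1>.
Converting to C: <-1, -1> = -f1 + 0·f2, so the coordinate vector is <-1, 0>.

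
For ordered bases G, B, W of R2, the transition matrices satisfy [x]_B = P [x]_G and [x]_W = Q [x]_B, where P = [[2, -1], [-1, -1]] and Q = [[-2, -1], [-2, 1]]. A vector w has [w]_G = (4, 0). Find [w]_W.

Composing the changes, [w]_W = Q P [w]_G.
Q P = [[-3, 3], [-5, 1]]; applying this to (4, 0) gives (-12, -20).

(-12, -20)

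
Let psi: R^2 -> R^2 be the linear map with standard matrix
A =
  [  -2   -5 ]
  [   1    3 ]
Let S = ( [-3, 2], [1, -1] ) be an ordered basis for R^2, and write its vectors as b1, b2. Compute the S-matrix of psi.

[[1, -1], [-1, 0]]

With P the matrix whose columns are b1, b2, [psi]_S = P^(-1) A P.
Column by column: psi(b1) = A b1 = [-4, 3]; its S-coordinates [1, -1] give column 1.
Continuing for each basis vector yields [psi]_S = [[1, -1], [-1, 0]].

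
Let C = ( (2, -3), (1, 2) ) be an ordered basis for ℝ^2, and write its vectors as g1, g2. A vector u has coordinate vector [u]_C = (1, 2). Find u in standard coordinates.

(4, 1)

The coordinates say u = g1 + 2g2; adding the scaled basis vectors gives (4, 1).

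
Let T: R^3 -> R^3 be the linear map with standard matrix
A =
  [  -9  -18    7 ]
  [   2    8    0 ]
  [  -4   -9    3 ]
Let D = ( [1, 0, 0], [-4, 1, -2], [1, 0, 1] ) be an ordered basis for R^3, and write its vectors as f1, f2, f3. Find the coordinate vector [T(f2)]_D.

[3, 0, 1]

Column 2 of [T]_D is the D-coordinate vector of T(f2).
In standard coordinates T(f2) = A f2 = [4, 0, 1].
Converting to D: [4, 0, 1] = 3f1 + 0·f2 + f3, so the coordinate vector is [3, 0, 1].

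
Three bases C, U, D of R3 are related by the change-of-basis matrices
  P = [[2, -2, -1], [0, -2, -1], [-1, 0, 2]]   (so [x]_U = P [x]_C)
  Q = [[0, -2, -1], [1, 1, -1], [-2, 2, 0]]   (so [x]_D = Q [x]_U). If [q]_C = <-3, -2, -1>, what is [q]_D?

Composing the changes, [q]_D = Q P [q]_C.
Q P = [[1, 4, 0], [3, -4, -4], [-4, 0, 0]]; applying this to <-3, -2, -1> gives <-11, 3, 12>.

<-11, 3, 12>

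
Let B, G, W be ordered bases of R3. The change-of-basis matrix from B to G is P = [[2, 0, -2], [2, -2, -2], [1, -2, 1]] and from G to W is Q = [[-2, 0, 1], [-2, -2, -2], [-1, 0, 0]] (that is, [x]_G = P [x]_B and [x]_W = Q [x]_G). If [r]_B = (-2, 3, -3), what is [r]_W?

First [r]_G = P [r]_B = (2, -4, -11).
Then [r]_W = Q [r]_G = (-15, 26, -2).

(-15, 26, -2)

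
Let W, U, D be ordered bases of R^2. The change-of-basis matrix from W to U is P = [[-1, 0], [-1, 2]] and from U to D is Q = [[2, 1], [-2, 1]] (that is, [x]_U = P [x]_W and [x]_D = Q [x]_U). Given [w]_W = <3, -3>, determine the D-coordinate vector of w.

<-15, -3>

Composing the changes, [w]_D = Q P [w]_W.
Q P = [[-3, 2], [1, 2]]; applying this to <3, -3> gives <-15, -3>.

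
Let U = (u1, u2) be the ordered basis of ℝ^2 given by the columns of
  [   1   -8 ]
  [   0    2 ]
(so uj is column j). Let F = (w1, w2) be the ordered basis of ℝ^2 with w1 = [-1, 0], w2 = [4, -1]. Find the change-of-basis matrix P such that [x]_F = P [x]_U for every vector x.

[[-1, 0], [0, -2]]

Take x = uj: its U-coordinates are the j-th standard unit vector, so P e_j — column j of P — equals [uj]_F.
u1 = -w1 + 0·w2, giving column 1 = [-1, 0]; repeating for each j gives P = [[-1, 0], [0, -2]].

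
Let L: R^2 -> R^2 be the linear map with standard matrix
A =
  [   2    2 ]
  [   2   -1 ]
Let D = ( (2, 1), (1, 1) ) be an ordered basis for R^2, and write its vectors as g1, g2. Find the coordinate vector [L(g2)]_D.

Column 2 of [L]_D is the D-coordinate vector of L(g2).
In standard coordinates L(g2) = A g2 = (4, 1).
Converting to D: (4, 1) = 3g1 - 2g2, so the coordinate vector is (3, -2).

(3, -2)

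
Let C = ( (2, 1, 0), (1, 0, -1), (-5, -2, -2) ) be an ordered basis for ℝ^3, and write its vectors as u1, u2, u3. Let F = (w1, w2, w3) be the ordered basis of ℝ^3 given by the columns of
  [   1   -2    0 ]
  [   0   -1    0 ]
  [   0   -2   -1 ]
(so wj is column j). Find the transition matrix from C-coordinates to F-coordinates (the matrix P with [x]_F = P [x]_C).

Let M have columns uj and N have columns wj. Then for every x, N [x]_F = x = M [x]_C, so P = N^(-1) M.
Since det N = 1, N^(-1) has integer entries; multiplying gives P = [[0, 1, -1], [-1, 0, 2], [2, 1, -2]].

[[0, 1, -1], [-1, 0, 2], [2, 1, -2]]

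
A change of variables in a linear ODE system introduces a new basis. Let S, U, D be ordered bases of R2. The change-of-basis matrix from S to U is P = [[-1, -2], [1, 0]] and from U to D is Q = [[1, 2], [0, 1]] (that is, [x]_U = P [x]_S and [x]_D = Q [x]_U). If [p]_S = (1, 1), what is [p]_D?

Composing the changes, [p]_D = Q P [p]_S.
Q P = [[1, -2], [1, 0]]; applying this to (1, 1) gives (-1, 1).

(-1, 1)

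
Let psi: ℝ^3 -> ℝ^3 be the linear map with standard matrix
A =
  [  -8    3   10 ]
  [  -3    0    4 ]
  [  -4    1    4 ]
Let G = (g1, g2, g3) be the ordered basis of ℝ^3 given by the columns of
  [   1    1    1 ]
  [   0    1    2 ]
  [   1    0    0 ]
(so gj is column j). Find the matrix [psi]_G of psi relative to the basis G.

The j-th column of [psi]_G is [psi(gj)]_G.
psi(g1) = A g1 = <2, 1, 0> = 0·g1 + 3g2 - g3, so column 1 is <0, 3, -1>.
Repeating for g2, g3 and assembling the columns gives [[0, -3, -2], [3, -1, 3], [-1, -1, -3]].

[[0, -3, -2], [3, -1, 3], [-1, -1, -3]]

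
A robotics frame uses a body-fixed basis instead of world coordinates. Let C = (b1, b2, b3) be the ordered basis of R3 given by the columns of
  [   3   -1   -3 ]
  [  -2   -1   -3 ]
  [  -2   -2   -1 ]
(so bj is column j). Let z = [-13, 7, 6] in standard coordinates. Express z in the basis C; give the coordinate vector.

[-4, 1, 0]

We seek scalars with c_1 b1 + ... + c_3 b3 = z; equivalently solve M c = z where the columns of M are b1, ..., b3.
Solving this 3x3 system gives c = (-4, 1, 0).
Check: -4b1 + b2 + 0·b3 = [-13, 7, 6].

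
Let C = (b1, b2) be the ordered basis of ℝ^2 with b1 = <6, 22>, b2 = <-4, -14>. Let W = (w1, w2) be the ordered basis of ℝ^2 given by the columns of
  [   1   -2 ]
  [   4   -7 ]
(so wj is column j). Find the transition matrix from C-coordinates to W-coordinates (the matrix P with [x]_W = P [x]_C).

[[2, 0], [-2, 2]]

Let M have columns bj and N have columns wj. Then for every x, N [x]_W = x = M [x]_C, so P = N^(-1) M.
Since det N = 1, N^(-1) has integer entries; multiplying gives P = [[2, 0], [-2, 2]].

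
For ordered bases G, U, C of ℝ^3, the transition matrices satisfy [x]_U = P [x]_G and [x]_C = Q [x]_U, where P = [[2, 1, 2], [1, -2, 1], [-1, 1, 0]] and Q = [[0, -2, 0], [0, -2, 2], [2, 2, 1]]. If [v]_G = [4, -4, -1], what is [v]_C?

[-22, -38, 18]

Composing the changes, [v]_C = Q P [v]_G.
Q P = [[-2, 4, -2], [-4, 6, -2], [5, -1, 6]]; applying this to [4, -4, -1] gives [-22, -38, 18].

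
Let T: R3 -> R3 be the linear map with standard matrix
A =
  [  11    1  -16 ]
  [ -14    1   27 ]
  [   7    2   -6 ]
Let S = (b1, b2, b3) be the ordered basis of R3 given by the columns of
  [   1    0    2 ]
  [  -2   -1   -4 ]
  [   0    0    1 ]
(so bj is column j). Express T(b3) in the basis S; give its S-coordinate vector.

<2, 1, 0>

Compute T(b3) = A b3 = <2, -5, 0> in standard coordinates.
Then write this in S-coordinates: solve for y in y_1 b1 + ... + y_3 b3 = <2, -5, 0>.
This gives y = <2, 1, 0>, which is column 3 of [T]_S.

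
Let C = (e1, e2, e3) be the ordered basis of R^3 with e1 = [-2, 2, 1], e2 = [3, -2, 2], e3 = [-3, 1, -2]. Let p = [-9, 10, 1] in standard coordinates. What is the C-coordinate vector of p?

[3, -3, -2]

Write p = c_1 e1 + ... + c_3 e3 and solve for the c_i.
Row-reducing the augmented matrix [M | p] gives c = (3, -3, -2).
Check: 3e1 - 3e2 - 2e3 = [-9, 10, 1].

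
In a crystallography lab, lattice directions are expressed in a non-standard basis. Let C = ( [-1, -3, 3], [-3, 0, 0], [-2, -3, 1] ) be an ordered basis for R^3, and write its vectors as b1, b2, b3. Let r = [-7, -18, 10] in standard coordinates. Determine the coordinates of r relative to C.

[r]_C is the unique c with M c = r, where M has columns b1, ..., b3.
Solving this 3x3 system gives c = (2, -1, 4).
Check: 2b1 - b2 + 4b3 = [-7, -18, 10].

[2, -1, 4]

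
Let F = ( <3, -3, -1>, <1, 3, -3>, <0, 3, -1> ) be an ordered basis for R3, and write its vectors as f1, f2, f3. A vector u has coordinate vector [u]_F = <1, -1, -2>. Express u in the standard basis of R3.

By definition u = f1 - f2 - 2f3.
Summing componentwise gives <2, -12, 4>.

<2, -12, 4>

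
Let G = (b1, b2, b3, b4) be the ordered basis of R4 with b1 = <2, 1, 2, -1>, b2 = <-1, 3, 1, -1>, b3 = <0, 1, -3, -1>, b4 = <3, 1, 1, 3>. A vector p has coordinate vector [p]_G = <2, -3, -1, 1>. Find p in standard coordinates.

p = M [p]_G, where M has columns b1, ..., b4.
Carrying out the matrix-vector product, p = <10, -7, 5, 5>.

<10, -7, 5, 5>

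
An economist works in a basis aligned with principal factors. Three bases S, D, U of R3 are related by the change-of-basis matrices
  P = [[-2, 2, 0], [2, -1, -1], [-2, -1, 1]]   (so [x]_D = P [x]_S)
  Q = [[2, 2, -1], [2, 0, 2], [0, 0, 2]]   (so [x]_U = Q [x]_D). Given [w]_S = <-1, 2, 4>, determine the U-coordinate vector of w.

<-8, 20, 8>

Apply P to get D-coordinates <6, -8, 4>, then Q to get U-coordinates.
The result is [w]_U = <-8, 20, 8>.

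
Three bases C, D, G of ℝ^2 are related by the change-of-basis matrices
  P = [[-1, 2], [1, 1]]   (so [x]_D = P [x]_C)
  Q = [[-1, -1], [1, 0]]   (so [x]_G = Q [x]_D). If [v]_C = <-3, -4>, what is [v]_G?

<12, -5>

Apply P to get D-coordinates <-5, -7>, then Q to get G-coordinates.
The result is [v]_G = <12, -5>.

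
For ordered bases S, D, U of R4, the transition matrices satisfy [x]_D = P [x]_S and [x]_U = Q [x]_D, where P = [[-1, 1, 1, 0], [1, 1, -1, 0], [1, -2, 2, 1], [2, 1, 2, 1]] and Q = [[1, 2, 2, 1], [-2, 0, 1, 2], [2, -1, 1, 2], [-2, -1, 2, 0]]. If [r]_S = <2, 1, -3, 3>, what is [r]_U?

Composing the changes, [r]_U = Q P [r]_S.
Q P = [[5, 0, 5, 3], [7, -2, 4, 3], [2, 1, 9, 3], [3, -7, 3, 2]]; applying this to <2, 1, -3, 3> gives <4, 9, -13, -4>.

<4, 9, -13, -4>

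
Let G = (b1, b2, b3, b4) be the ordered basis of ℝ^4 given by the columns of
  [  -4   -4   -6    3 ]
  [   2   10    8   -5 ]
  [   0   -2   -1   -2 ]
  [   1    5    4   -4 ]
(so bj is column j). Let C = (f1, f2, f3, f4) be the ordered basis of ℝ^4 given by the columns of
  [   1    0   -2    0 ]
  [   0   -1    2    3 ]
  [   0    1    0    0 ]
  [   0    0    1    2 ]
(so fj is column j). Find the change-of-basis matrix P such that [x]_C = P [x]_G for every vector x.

[[-2, -2, -2, -1], [0, -2, -1, -2], [1, 1, 2, -2], [0, 2, 1, -1]]

Let M have columns bj and N have columns fj. Then for every x, N [x]_C = x = M [x]_G, so P = N^(-1) M.
Since det N = -1, N^(-1) has integer entries; multiplying gives P = [[-2, -2, -2, -1], [0, -2, -1, -2], [1, 1, 2, -2], [0, 2, 1, -1]].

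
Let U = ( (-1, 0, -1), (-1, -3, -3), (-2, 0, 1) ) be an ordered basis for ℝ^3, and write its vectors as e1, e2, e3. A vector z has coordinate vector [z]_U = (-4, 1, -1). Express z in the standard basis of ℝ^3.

By definition z = -4e1 + e2 - e3.
Summing componentwise gives (5, -3, 0).

(5, -3, 0)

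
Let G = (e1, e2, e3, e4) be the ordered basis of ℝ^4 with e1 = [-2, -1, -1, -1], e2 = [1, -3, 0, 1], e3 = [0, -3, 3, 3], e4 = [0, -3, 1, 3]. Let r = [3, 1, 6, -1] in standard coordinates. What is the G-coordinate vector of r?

[-1, 1, 3, -4]

We seek scalars with c_1 e1 + ... + c_4 e4 = r; equivalently solve M c = r where the columns of M are e1, ..., e4.
Gaussian elimination on [M | r] yields c = (-1, 1, 3, -4).
Check: -e1 + e2 + 3e3 - 4e4 = [3, 1, 6, -1].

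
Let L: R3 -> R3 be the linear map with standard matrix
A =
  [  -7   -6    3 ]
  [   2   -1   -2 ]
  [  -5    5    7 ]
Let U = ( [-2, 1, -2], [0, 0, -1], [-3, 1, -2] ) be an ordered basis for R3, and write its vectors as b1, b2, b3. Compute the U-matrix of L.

Let P have columns b1, ..., b3. Then [L]_U = P^(-1) A P.
Here det P = 1, so P^(-1) is integer; computing A P first and then P^(-1)(A P) gives [[-1, 3, 0], [1, 3, 0], [0, -1, -3]].

[[-1, 3, 0], [1, 3, 0], [0, -1, -3]]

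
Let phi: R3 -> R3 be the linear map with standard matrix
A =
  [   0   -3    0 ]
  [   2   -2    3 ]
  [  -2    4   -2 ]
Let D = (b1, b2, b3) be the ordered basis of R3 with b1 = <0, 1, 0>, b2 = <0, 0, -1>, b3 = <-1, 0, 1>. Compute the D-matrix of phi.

[[-2, -3, 1], [-1, -2, 0], [3, 0, 0]]

Let P have columns b1, ..., b3. Then [phi]_D = P^(-1) A P.
Here det P = 1, so P^(-1) is integer; computing A P first and then P^(-1)(A P) gives [[-2, -3, 1], [-1, -2, 0], [3, 0, 0]].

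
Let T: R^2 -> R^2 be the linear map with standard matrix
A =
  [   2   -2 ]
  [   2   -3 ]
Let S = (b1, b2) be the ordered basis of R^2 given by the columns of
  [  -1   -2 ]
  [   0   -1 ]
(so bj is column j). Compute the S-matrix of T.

[[-2, 0], [2, 1]]

With P the matrix whose columns are b1, b2, [T]_S = P^(-1) A P.
Column by column: T(b1) = A b1 = [-2, -2]; its S-coordinates [-2, 2] give column 1.
Continuing for each basis vector yields [T]_S = [[-2, 0], [2, 1]].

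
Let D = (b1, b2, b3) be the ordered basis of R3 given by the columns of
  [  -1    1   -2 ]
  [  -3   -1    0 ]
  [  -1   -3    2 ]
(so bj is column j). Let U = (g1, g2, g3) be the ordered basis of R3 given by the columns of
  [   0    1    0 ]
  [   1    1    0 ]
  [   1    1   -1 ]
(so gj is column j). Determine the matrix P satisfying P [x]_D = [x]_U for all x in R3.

Take x = bj: its D-coordinates are the j-th standard unit vector, so P e_j — column j of P — equals [bj]_U.
b1 = -2g1 - g2 - 2g3, giving column 1 = (-2, -1, -2); repeating for each j gives P = [[-2, -2, 2], [-1, 1, -2], [-2, 2, -2]].

[[-2, -2, 2], [-1, 1, -2], [-2, 2, -2]]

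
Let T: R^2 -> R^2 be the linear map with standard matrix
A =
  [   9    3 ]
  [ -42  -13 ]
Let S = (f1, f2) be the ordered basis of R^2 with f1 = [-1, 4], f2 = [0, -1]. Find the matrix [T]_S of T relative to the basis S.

[[-3, 3], [-2, -1]]

The j-th column of [T]_S is [T(fj)]_S.
T(f1) = A f1 = [3, -10] = -3f1 - 2f2, so column 1 is [-3, -2].
Repeating for f2 and assembling the columns gives [[-3, 3], [-2, -1]].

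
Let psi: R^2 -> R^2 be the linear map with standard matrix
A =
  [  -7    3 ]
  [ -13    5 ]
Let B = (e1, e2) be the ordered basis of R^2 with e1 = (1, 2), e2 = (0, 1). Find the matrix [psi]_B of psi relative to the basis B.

[[-1, 3], [-1, -1]]

With P the matrix whose columns are e1, e2, [psi]_B = P^(-1) A P.
Column by column: psi(e1) = A e1 = (-1, -3); its B-coordinates (-1, -1) give column 1.
Continuing for each basis vector yields [psi]_B = [[-1, 3], [-1, -1]].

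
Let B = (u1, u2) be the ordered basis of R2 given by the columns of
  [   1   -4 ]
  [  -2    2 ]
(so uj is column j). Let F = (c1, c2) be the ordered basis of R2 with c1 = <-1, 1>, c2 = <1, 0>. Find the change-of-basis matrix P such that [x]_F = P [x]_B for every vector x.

Column j of P is [uj]_F, since P maps B-coordinates to F-coordinates.
Expressing u1 in F: u1 = -2c1 - c2, so column 1 of P is <-2, -1>.
Doing the same for each uj gives P = [[-2, 2], [-1, -2]].

[[-2, 2], [-1, -2]]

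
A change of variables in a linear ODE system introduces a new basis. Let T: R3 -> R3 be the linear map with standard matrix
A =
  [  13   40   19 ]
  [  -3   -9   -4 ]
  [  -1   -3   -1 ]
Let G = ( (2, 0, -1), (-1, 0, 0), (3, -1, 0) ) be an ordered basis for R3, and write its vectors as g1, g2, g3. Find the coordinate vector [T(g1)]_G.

(1, 1, 2)

Column 1 of [T]_G is the G-coordinate vector of T(g1).
In standard coordinates T(g1) = A g1 = (7, -2, -1).
Converting to G: (7, -2, -1) = g1 + g2 + 2g3, so the coordinate vector is (1, 1, 2).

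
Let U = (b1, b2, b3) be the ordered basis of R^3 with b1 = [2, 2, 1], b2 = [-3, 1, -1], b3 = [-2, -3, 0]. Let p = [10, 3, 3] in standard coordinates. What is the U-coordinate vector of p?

[1, -2, -1]

Write p = c_1 b1 + ... + c_3 b3 and solve for the c_i.
Solving this 3x3 system gives c = (1, -2, -1).
Check: b1 - 2b2 - b3 = [10, 3, 3].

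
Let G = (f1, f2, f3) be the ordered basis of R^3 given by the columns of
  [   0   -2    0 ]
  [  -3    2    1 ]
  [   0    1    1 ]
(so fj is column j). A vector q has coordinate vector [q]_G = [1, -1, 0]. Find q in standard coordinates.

[2, -5, -1]

By definition q = f1 - f2 + 0·f3.
Summing componentwise gives [2, -5, -1].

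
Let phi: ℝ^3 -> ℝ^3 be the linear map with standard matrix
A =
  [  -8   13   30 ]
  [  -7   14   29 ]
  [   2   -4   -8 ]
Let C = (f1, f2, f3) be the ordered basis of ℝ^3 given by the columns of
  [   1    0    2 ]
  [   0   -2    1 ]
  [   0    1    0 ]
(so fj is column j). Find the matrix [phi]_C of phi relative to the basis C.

With P the matrix whose columns are f1, ..., f3, [phi]_C = P^(-1) A P.
Column by column: phi(f1) = A f1 = [-8, -7, 2]; its C-coordinates [-2, 2, -3] give column 1.
Continuing for each basis vector yields [phi]_C = [[-2, 2, -3], [2, 0, 0], [-3, 1, 0]].

[[-2, 2, -3], [2, 0, 0], [-3, 1, 0]]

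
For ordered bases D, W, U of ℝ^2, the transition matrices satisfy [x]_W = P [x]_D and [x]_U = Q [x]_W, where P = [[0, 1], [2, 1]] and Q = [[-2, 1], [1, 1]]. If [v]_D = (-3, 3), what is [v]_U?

Composing the changes, [v]_U = Q P [v]_D.
Q P = [[2, -1], [2, 2]]; applying this to (-3, 3) gives (-9, 0).

(-9, 0)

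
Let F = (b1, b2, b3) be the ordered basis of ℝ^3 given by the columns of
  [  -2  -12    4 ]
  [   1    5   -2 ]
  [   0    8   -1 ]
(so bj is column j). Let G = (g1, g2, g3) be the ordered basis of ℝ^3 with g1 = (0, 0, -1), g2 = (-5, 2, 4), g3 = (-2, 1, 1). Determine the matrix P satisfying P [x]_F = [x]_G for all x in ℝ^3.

Column j of P is [bj]_G, since P maps F-coordinates to G-coordinates.
Expressing b1 in G: b1 = g1 + 0·g2 + g3, so column 1 of P is (1, 0, 1).
Doing the same for each bj gives P = [[1, 1, -1], [0, 2, 0], [1, 1, -2]].

[[1, 1, -1], [0, 2, 0], [1, 1, -2]]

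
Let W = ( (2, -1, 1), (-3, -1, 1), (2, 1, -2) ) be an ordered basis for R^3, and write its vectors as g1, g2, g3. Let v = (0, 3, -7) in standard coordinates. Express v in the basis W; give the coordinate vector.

Write v = c_1 g1 + ... + c_3 g3 and solve for the c_i.
Solving this 3x3 system gives c = (-1, 2, 4).
Check: -g1 + 2g2 + 4g3 = (0, 3, -7).

(-1, 2, 4)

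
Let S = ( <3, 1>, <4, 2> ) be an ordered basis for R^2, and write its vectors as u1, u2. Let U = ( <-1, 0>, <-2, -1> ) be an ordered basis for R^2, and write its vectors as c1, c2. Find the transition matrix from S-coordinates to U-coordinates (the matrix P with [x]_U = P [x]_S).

Let M have columns uj and N have columns cj. Then for every x, N [x]_U = x = M [x]_S, so P = N^(-1) M.
Since det N = 1, N^(-1) has integer entries; multiplying gives P = [[-1, 0], [-1, -2]].

[[-1, 0], [-1, -2]]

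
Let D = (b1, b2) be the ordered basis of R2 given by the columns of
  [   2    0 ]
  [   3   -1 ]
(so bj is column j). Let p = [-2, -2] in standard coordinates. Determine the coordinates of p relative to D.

Write p = c_1 b1 + c_2 b2 and solve for the c_i.
System: 2c_1 + 0c_2 = -2, 3c_1 - c_2 = -2; solving gives c_1 = -1, c_2 = -1.
Check: -b1 - b2 = [-2, -2].

[-1, -1]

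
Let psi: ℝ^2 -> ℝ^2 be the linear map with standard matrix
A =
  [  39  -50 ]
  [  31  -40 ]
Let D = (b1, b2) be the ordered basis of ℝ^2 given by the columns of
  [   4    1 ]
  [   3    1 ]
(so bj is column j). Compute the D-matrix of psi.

[[2, -2], [-2, -3]]

With P the matrix whose columns are b1, b2, [psi]_D = P^(-1) A P.
Column by column: psi(b1) = A b1 = <6, 4>; its D-coordinates <2, -2> give column 1.
Continuing for each basis vector yields [psi]_D = [[2, -2], [-2, -3]].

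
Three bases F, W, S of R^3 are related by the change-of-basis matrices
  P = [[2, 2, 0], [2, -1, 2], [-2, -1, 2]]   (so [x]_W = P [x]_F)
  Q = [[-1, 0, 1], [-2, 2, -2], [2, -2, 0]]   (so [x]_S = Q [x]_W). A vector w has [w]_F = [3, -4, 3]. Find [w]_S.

Composing the changes, [w]_S = Q P [w]_F.
Q P = [[-4, -3, 2], [4, -4, 0], [0, 6, -4]]; applying this to [3, -4, 3] gives [6, 28, -36].

[6, 28, -36]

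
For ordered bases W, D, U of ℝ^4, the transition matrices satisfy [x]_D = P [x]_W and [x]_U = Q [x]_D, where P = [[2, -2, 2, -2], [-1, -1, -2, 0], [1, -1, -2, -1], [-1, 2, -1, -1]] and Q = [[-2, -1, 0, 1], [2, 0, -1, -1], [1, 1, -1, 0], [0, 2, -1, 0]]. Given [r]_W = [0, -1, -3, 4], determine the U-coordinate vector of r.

[14, -24, -8, 11]

Composing the changes, [r]_U = Q P [r]_W.
Q P = [[-4, 7, -3, 3], [4, -5, 7, -2], [0, -2, 2, -1], [-3, -1, -2, 1]]; applying this to [0, -1, -3, 4] gives [14, -24, -8, 11].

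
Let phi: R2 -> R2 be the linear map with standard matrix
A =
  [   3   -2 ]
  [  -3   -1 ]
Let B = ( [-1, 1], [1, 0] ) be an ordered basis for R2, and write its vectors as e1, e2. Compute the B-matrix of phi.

With P the matrix whose columns are e1, e2, [phi]_B = P^(-1) A P.
Column by column: phi(e1) = A e1 = [-5, 2]; its B-coordinates [2, -3] give column 1.
Continuing for each basis vector yields [phi]_B = [[2, -3], [-3, 0]].

[[2, -3], [-3, 0]]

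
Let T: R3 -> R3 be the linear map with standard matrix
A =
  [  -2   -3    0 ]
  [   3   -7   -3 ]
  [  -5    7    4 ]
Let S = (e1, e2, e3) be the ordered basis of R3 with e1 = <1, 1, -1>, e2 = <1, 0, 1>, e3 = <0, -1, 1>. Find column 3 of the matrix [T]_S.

Column 3 of [T]_S is the S-coordinate vector of T(e3).
In standard coordinates T(e3) = A e3 = <3, 4, -3>.
Converting to S: <3, 4, -3> = 2e1 + e2 - 2e3, so the coordinate vector is <2, 1, -2>.

<2, 1, -2>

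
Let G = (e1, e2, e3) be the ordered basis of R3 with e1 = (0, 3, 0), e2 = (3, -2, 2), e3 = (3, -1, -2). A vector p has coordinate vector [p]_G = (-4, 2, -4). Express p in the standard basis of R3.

(-6, -12, 12)

The coordinates say p = -4e1 + 2e2 - 4e3; adding the scaled basis vectors gives (-6, -12, 12).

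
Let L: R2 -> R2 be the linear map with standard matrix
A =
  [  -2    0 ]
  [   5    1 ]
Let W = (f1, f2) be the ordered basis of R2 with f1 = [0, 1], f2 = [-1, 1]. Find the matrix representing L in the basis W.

The j-th column of [L]_W is [L(fj)]_W.
L(f1) = A f1 = [0, 1] = f1 + 0·f2, so column 1 is [1, 0].
Repeating for f2 and assembling the columns gives [[1, -2], [0, -2]].

[[1, -2], [0, -2]]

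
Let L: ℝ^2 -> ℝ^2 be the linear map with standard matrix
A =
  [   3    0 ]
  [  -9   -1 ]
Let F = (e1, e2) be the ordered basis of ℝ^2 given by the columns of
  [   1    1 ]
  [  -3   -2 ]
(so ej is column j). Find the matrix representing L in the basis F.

[[0, 1], [3, 2]]

With P the matrix whose columns are e1, e2, [L]_F = P^(-1) A P.
Column by column: L(e1) = A e1 = (3, -6); its F-coordinates (0, 3) give column 1.
Continuing for each basis vector yields [L]_F = [[0, 1], [3, 2]].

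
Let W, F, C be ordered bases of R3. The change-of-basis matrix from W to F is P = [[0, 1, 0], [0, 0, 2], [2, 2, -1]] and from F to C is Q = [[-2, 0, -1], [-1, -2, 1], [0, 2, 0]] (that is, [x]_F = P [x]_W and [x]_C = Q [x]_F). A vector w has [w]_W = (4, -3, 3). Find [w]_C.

Composing the changes, [w]_C = Q P [w]_W.
Q P = [[-2, -4, 1], [2, 1, -5], [0, 0, 4]]; applying this to (4, -3, 3) gives (7, -10, 12).

(7, -10, 12)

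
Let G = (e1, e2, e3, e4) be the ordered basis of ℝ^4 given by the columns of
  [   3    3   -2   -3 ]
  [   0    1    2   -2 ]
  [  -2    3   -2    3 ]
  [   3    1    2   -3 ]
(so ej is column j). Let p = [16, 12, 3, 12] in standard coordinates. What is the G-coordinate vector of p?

[-1, 4, 1, -3]

[p]_G is the unique c with M c = p, where M has columns e1, ..., e4.
Row-reducing the augmented matrix [M | p] gives c = (-1, 4, 1, -3).
Check: -e1 + 4e2 + e3 - 3e4 = [16, 12, 3, 12].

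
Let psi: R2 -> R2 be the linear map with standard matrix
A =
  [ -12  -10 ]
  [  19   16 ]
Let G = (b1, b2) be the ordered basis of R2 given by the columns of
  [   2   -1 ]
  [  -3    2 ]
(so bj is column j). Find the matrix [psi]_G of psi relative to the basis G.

[[2, -3], [-2, 2]]

The j-th column of [psi]_G is [psi(bj)]_G.
psi(b1) = A b1 = [6, -10] = 2b1 - 2b2, so column 1 is [2, -2].
Repeating for b2 and assembling the columns gives [[2, -3], [-2, 2]].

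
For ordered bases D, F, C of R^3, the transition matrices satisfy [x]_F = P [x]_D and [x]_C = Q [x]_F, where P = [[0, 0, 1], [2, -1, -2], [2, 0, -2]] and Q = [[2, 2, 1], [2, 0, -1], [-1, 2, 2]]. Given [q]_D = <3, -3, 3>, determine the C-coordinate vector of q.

<12, 6, 3>

Apply P to get F-coordinates <3, 3, 0>, then Q to get C-coordinates.
The result is [q]_C = <12, 6, 3>.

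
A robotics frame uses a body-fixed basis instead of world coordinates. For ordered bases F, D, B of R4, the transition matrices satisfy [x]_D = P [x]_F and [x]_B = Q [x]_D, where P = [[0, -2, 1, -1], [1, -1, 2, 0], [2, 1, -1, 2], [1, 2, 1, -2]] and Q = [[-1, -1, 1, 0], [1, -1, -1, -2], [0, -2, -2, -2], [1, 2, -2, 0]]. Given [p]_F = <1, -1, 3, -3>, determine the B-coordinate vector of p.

Apply P to get D-coordinates <8, 8, -8, 8>, then Q to get B-coordinates.
The result is [p]_B = <-24, -8, -16, 40>.

<-24, -8, -16, 40>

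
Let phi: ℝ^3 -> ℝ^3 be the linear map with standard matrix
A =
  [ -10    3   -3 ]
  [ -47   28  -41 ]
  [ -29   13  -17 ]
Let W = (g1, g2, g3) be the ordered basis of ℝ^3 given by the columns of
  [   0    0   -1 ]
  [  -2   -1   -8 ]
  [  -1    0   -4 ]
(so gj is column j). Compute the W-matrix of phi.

The j-th column of [phi]_W is [phi(gj)]_W.
phi(g1) = A g1 = (-3, -15, -9) = -3g1 - 3g2 + 3g3, so column 1 is (-3, -3, 3).
Repeating for g2, g3 and assembling the columns gives [[-3, 1, -1], [-3, 2, -1], [3, 3, 2]].

[[-3, 1, -1], [-3, 2, -1], [3, 3, 2]]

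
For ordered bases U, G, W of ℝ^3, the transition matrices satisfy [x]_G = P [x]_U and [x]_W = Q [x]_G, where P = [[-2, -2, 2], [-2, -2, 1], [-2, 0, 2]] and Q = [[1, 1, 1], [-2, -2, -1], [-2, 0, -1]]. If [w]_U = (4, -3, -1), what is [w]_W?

First [w]_G = P [w]_U = (-4, -3, -10).
Then [w]_W = Q [w]_G = (-17, 24, 18).

(-17, 24, 18)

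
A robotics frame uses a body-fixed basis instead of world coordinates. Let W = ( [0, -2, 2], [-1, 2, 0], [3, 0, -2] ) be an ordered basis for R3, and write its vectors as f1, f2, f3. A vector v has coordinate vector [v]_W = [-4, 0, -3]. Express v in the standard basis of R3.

[-9, 8, -2]

By definition v = -4f1 + 0·f2 - 3f3.
Summing componentwise gives [-9, 8, -2].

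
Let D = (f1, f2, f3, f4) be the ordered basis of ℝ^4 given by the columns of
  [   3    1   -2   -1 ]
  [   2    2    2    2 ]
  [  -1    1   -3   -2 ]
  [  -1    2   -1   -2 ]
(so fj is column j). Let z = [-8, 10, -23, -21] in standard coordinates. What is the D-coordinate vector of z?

[2, -4, 3, 4]

Write z = c_1 f1 + ... + c_4 f4 and solve for the c_i.
Row-reducing the augmented matrix [M | z] gives c = (2, -4, 3, 4).
Check: 2f1 - 4f2 + 3f3 + 4f4 = [-8, 10, -23, -21].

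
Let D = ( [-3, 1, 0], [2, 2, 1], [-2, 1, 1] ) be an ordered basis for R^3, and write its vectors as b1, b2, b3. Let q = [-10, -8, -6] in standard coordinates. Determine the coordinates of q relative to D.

[2, -4, -2]

Write q = c_1 b1 + ... + c_3 b3 and solve for the c_i.
Gaussian elimination on [M | q] yields c = (2, -4, -2).
Check: 2b1 - 4b2 - 2b3 = [-10, -8, -6].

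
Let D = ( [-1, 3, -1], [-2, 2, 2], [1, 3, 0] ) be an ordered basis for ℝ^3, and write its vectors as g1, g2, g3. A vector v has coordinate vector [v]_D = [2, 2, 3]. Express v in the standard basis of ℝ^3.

v = M [v]_D, where M has columns g1, ..., g3.
Carrying out the matrix-vector product, v = [-3, 19, 2].

[-3, 19, 2]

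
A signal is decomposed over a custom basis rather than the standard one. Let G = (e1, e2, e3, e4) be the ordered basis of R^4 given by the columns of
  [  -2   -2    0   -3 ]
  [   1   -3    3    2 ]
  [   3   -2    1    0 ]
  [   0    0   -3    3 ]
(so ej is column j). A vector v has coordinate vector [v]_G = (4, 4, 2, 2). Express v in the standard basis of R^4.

By definition v = 4e1 + 4e2 + 2e3 + 2e4.
Summing componentwise gives (-22, 2, 6, 0).

(-22, 2, 6, 0)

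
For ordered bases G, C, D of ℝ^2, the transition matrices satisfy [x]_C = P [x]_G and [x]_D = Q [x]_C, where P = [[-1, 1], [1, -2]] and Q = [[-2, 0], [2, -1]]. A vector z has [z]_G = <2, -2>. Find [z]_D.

Apply P to get C-coordinates <-4, 6>, then Q to get D-coordinates.
The result is [z]_D = <8, -14>.

<8, -14>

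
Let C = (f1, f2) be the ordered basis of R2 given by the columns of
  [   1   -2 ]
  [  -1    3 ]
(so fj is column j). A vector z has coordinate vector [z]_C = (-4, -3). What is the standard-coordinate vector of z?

z = M [z]_C, where M has columns f1, f2.
Carrying out the matrix-vector product, z = (2, -5).

(2, -5)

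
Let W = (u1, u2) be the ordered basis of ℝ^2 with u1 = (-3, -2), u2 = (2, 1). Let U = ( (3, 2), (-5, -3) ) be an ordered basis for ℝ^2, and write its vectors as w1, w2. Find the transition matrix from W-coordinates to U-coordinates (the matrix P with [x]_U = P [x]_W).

[[-1, -1], [0, -1]]

Column j of P is [uj]_U, since P maps W-coordinates to U-coordinates.
Expressing u1 in U: u1 = -w1 + 0·w2, so column 1 of P is (-1, 0).
Doing the same for each uj gives P = [[-1, -1], [0, -1]].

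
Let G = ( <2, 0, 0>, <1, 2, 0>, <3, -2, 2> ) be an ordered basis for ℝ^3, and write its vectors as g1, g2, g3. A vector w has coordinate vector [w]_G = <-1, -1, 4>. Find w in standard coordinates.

The coordinates say w = -g1 - g2 + 4g3; adding the scaled basis vectors gives <9, -10, 8>.

<9, -10, 8>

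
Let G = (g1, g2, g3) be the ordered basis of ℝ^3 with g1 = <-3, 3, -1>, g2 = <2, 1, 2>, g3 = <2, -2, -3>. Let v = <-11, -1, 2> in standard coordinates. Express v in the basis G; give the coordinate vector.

Write v = c_1 g1 + ... + c_3 g3 and solve for the c_i.
Solving this 3x3 system gives c = (-1, -4, -3).
Check: -g1 - 4g2 - 3g3 = <-11, -1, 2>.

<-1, -4, -3>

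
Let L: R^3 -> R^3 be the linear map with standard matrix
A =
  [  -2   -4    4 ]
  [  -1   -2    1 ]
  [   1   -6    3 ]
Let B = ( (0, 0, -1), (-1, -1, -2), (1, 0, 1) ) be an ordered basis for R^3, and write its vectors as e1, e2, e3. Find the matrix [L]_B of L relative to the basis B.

[[-2, 0, -2], [1, -1, 0], [-3, -3, 2]]

Let P have columns e1, ..., e3. Then [L]_B = P^(-1) A P.
Here det P = -1, so P^(-1) is integer; computing A P first and then P^(-1)(A P) gives [[-2, 0, -2], [1, -1, 0], [-3, -3, 2]].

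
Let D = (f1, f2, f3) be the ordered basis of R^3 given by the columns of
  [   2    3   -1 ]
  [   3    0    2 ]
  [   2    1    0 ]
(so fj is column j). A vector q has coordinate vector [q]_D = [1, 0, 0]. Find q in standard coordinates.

The coordinates say q = f1 + 0·f2 + 0·f3; adding the scaled basis vectors gives [2, 3, 2].

[2, 3, 2]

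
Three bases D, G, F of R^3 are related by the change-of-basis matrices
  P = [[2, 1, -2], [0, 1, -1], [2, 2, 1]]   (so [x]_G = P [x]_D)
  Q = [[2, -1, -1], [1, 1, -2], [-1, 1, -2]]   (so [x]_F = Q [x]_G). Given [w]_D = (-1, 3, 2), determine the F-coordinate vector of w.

(-13, -14, -8)

Composing the changes, [w]_F = Q P [w]_D.
Q P = [[2, -1, -4], [-2, -2, -5], [-6, -4, -1]]; applying this to (-1, 3, 2) gives (-13, -14, -8).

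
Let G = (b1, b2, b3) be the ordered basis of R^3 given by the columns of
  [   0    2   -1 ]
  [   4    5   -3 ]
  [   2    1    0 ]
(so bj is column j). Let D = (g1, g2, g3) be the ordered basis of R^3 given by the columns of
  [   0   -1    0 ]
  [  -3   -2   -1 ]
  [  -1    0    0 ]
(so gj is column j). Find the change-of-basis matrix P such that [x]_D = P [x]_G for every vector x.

Let M have columns bj and N have columns gj. Then for every x, N [x]_D = x = M [x]_G, so P = N^(-1) M.
Since det N = -1, N^(-1) has integer entries; multiplying gives P = [[-2, -1, 0], [0, -2, 1], [2, 2, 1]].

[[-2, -1, 0], [0, -2, 1], [2, 2, 1]]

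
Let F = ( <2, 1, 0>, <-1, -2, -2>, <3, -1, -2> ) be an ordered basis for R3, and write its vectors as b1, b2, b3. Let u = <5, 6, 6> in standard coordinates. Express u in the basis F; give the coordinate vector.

Write u = c_1 b1 + ... + c_3 b3 and solve for the c_i.
Row-reducing the augmented matrix [M | u] gives c = (-1, -4, 1).
Check: -b1 - 4b2 + b3 = <5, 6, 6>.

<-1, -4, 1>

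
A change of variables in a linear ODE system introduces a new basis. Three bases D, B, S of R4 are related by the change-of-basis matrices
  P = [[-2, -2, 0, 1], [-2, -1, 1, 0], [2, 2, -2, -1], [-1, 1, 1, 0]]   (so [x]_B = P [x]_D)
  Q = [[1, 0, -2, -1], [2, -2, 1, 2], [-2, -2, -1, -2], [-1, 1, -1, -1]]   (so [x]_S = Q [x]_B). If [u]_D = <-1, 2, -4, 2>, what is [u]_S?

<-15, 14, 2, -11>

First [u]_B = P [u]_D = <0, -4, 8, -1>.
Then [u]_S = Q [u]_B = <-15, 14, 2, -11>.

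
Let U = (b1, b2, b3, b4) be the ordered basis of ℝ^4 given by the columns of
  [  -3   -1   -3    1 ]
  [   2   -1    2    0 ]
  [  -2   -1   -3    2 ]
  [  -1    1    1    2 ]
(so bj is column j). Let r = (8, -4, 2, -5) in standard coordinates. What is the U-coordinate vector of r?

(-3, -2, 0, -3)

Write r = c_1 b1 + ... + c_4 b4 and solve for the c_i.
Solving this 4x4 system gives c = (-3, -2, 0, -3).
Check: -3b1 - 2b2 + 0·b3 - 3b4 = (8, -4, 2, -5).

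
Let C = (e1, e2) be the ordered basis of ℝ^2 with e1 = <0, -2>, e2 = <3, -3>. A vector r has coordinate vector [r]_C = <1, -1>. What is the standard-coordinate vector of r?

The coordinates say r = e1 - e2; adding the scaled basis vectors gives <-3, 1>.

<-3, 1>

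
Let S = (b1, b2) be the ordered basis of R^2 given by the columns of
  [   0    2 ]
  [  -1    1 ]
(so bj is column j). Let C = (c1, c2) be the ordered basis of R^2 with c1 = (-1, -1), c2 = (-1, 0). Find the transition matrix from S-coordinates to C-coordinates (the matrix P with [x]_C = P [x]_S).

[[1, -1], [-1, -1]]

Let M have columns bj and N have columns cj. Then for every x, N [x]_C = x = M [x]_S, so P = N^(-1) M.
Since det N = -1, N^(-1) has integer entries; multiplying gives P = [[1, -1], [-1, -1]].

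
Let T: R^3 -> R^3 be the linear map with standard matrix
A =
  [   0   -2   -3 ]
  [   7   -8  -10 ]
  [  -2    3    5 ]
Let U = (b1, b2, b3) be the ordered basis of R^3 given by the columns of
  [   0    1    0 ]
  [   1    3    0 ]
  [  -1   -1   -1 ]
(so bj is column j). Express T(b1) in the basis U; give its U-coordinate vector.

[-1, 1, 2]

Compute T(b1) = A b1 = [1, 2, -2] in standard coordinates.
Then write this in U-coordinates: solve for y in y_1 b1 + ... + y_3 b3 = [1, 2, -2].
This gives y = [-1, 1, 2], which is column 1 of [T]_U.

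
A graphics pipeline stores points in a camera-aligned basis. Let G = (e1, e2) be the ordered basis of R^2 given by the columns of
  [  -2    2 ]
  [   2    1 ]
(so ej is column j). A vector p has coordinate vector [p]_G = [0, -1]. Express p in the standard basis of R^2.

[-2, -1]

By definition p = 0·e1 - e2.
Summing componentwise gives [-2, -1].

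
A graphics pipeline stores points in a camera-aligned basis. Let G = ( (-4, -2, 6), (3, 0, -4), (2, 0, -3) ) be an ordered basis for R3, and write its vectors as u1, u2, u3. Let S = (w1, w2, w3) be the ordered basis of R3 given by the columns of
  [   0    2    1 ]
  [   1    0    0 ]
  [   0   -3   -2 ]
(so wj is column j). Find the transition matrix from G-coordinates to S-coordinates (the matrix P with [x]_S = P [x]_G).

[[-2, 0, 0], [-2, 2, 1], [0, -1, 0]]

Let M have columns uj and N have columns wj. Then for every x, N [x]_S = x = M [x]_G, so P = N^(-1) M.
Since det N = 1, N^(-1) has integer entries; multiplying gives P = [[-2, 0, 0], [-2, 2, 1], [0, -1, 0]].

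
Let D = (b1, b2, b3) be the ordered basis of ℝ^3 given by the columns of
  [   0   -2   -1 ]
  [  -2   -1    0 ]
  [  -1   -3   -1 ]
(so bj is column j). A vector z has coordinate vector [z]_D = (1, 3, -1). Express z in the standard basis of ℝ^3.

(-5, -5, -9)

z = M [z]_D, where M has columns b1, ..., b3.
Carrying out the matrix-vector product, z = (-5, -5, -9).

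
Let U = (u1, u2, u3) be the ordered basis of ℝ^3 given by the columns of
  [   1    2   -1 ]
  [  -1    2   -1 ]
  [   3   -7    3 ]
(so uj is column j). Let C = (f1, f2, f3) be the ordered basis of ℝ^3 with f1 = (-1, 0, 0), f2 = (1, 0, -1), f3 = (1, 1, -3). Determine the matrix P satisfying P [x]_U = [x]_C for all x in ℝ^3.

[[-2, 1, 0], [0, 1, 0], [-1, 2, -1]]

Column j of P is [uj]_C, since P maps U-coordinates to C-coordinates.
Expressing u1 in C: u1 = -2f1 + 0·f2 - f3, so column 1 of P is (-2, 0, -1).
Doing the same for each uj gives P = [[-2, 1, 0], [0, 1, 0], [-1, 2, -1]].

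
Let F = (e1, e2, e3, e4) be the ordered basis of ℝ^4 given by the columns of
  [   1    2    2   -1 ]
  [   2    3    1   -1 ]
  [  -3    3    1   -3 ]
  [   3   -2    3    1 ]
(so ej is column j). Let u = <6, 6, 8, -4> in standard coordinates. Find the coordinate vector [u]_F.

Write u = c_1 e1 + ... + c_4 e4 and solve for the c_i.
Gaussian elimination on [M | u] yields c = (-2, 4, 2, 4).
Check: -2e1 + 4e2 + 2e3 + 4e4 = <6, 6, 8, -4>.

<-2, 4, 2, 4>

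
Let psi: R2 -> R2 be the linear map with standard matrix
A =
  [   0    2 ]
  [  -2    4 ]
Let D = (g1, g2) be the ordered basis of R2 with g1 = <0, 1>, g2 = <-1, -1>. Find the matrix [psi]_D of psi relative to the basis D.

[[2, 0], [-2, 2]]

The j-th column of [psi]_D is [psi(gj)]_D.
psi(g1) = A g1 = <2, 4> = 2g1 - 2g2, so column 1 is <2, -2>.
Repeating for g2 and assembling the columns gives [[2, 0], [-2, 2]].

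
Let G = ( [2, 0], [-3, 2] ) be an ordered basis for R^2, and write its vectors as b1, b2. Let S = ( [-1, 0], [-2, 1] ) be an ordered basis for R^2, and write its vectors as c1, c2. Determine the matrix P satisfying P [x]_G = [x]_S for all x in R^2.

Let M have columns bj and N have columns cj. Then for every x, N [x]_S = x = M [x]_G, so P = N^(-1) M.
Since det N = -1, N^(-1) has integer entries; multiplying gives P = [[-2, -1], [0, 2]].

[[-2, -1], [0, 2]]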